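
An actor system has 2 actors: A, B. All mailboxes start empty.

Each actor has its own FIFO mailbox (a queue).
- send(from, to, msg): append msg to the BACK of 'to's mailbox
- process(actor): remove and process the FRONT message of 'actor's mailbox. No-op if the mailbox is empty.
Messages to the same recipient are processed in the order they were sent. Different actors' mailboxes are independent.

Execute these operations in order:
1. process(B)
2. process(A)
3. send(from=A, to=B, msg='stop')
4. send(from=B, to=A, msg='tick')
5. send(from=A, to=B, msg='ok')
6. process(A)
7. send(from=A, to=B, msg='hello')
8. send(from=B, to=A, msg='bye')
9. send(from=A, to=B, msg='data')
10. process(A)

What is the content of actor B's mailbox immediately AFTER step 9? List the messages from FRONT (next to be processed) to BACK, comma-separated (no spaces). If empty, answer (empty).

After 1 (process(B)): A:[] B:[]
After 2 (process(A)): A:[] B:[]
After 3 (send(from=A, to=B, msg='stop')): A:[] B:[stop]
After 4 (send(from=B, to=A, msg='tick')): A:[tick] B:[stop]
After 5 (send(from=A, to=B, msg='ok')): A:[tick] B:[stop,ok]
After 6 (process(A)): A:[] B:[stop,ok]
After 7 (send(from=A, to=B, msg='hello')): A:[] B:[stop,ok,hello]
After 8 (send(from=B, to=A, msg='bye')): A:[bye] B:[stop,ok,hello]
After 9 (send(from=A, to=B, msg='data')): A:[bye] B:[stop,ok,hello,data]

stop,ok,hello,data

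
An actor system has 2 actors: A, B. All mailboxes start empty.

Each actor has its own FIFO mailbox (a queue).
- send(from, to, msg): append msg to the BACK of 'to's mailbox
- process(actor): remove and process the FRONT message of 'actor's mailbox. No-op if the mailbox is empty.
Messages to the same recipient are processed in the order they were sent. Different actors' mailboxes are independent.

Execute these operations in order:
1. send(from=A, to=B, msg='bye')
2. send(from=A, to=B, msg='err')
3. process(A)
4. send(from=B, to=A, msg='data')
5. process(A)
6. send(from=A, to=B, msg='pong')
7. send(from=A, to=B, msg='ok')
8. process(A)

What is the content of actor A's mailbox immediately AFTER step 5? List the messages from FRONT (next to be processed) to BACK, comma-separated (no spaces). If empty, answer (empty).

After 1 (send(from=A, to=B, msg='bye')): A:[] B:[bye]
After 2 (send(from=A, to=B, msg='err')): A:[] B:[bye,err]
After 3 (process(A)): A:[] B:[bye,err]
After 4 (send(from=B, to=A, msg='data')): A:[data] B:[bye,err]
After 5 (process(A)): A:[] B:[bye,err]

(empty)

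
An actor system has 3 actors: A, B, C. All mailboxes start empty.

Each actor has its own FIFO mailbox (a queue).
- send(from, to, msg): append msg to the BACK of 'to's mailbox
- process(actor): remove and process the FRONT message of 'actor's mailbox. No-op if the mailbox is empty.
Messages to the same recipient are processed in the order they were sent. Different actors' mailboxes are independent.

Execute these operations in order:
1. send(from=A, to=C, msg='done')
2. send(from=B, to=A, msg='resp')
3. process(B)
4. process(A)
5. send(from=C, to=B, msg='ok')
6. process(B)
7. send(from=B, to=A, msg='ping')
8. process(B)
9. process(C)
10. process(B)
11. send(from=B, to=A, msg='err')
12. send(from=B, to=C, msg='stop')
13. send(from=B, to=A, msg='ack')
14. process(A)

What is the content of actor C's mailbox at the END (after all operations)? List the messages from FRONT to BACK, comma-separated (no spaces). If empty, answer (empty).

Answer: stop

Derivation:
After 1 (send(from=A, to=C, msg='done')): A:[] B:[] C:[done]
After 2 (send(from=B, to=A, msg='resp')): A:[resp] B:[] C:[done]
After 3 (process(B)): A:[resp] B:[] C:[done]
After 4 (process(A)): A:[] B:[] C:[done]
After 5 (send(from=C, to=B, msg='ok')): A:[] B:[ok] C:[done]
After 6 (process(B)): A:[] B:[] C:[done]
After 7 (send(from=B, to=A, msg='ping')): A:[ping] B:[] C:[done]
After 8 (process(B)): A:[ping] B:[] C:[done]
After 9 (process(C)): A:[ping] B:[] C:[]
After 10 (process(B)): A:[ping] B:[] C:[]
After 11 (send(from=B, to=A, msg='err')): A:[ping,err] B:[] C:[]
After 12 (send(from=B, to=C, msg='stop')): A:[ping,err] B:[] C:[stop]
After 13 (send(from=B, to=A, msg='ack')): A:[ping,err,ack] B:[] C:[stop]
After 14 (process(A)): A:[err,ack] B:[] C:[stop]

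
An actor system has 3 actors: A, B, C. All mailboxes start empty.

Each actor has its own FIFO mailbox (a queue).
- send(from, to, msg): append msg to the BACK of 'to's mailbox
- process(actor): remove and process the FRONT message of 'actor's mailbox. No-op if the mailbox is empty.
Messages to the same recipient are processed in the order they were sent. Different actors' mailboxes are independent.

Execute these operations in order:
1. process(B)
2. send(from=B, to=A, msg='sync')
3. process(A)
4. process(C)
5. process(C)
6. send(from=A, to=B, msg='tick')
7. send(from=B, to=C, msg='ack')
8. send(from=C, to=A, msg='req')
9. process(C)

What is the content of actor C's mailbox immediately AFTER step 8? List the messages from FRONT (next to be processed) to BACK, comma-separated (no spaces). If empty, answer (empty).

After 1 (process(B)): A:[] B:[] C:[]
After 2 (send(from=B, to=A, msg='sync')): A:[sync] B:[] C:[]
After 3 (process(A)): A:[] B:[] C:[]
After 4 (process(C)): A:[] B:[] C:[]
After 5 (process(C)): A:[] B:[] C:[]
After 6 (send(from=A, to=B, msg='tick')): A:[] B:[tick] C:[]
After 7 (send(from=B, to=C, msg='ack')): A:[] B:[tick] C:[ack]
After 8 (send(from=C, to=A, msg='req')): A:[req] B:[tick] C:[ack]

ack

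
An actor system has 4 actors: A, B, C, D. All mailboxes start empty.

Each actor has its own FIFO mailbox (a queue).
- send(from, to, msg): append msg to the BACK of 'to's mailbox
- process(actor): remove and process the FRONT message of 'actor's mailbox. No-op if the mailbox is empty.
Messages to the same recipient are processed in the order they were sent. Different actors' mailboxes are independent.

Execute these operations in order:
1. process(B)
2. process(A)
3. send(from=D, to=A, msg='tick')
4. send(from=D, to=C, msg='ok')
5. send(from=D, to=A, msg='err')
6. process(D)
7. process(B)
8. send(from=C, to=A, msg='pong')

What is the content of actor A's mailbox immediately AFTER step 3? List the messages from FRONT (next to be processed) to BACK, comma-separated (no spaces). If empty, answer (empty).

After 1 (process(B)): A:[] B:[] C:[] D:[]
After 2 (process(A)): A:[] B:[] C:[] D:[]
After 3 (send(from=D, to=A, msg='tick')): A:[tick] B:[] C:[] D:[]

tick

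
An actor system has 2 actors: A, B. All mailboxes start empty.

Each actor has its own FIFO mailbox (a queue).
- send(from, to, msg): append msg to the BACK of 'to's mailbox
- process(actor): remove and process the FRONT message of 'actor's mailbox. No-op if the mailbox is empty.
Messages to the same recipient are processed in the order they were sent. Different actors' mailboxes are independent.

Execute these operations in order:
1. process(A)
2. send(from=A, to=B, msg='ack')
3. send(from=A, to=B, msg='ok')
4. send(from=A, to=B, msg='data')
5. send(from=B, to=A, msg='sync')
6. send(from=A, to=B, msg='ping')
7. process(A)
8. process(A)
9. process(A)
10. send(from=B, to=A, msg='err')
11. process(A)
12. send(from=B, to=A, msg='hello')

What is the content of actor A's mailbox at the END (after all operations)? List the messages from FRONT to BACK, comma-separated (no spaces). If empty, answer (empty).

After 1 (process(A)): A:[] B:[]
After 2 (send(from=A, to=B, msg='ack')): A:[] B:[ack]
After 3 (send(from=A, to=B, msg='ok')): A:[] B:[ack,ok]
After 4 (send(from=A, to=B, msg='data')): A:[] B:[ack,ok,data]
After 5 (send(from=B, to=A, msg='sync')): A:[sync] B:[ack,ok,data]
After 6 (send(from=A, to=B, msg='ping')): A:[sync] B:[ack,ok,data,ping]
After 7 (process(A)): A:[] B:[ack,ok,data,ping]
After 8 (process(A)): A:[] B:[ack,ok,data,ping]
After 9 (process(A)): A:[] B:[ack,ok,data,ping]
After 10 (send(from=B, to=A, msg='err')): A:[err] B:[ack,ok,data,ping]
After 11 (process(A)): A:[] B:[ack,ok,data,ping]
After 12 (send(from=B, to=A, msg='hello')): A:[hello] B:[ack,ok,data,ping]

Answer: hello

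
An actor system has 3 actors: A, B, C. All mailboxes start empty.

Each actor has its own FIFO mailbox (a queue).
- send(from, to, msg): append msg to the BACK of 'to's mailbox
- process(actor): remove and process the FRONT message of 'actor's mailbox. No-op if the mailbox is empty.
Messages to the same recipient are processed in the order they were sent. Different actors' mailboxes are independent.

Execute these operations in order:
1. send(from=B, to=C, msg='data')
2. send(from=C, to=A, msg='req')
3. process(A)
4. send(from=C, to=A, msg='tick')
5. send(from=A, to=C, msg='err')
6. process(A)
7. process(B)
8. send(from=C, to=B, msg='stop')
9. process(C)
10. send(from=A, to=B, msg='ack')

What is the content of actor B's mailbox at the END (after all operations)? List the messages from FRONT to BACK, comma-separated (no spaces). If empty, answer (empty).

After 1 (send(from=B, to=C, msg='data')): A:[] B:[] C:[data]
After 2 (send(from=C, to=A, msg='req')): A:[req] B:[] C:[data]
After 3 (process(A)): A:[] B:[] C:[data]
After 4 (send(from=C, to=A, msg='tick')): A:[tick] B:[] C:[data]
After 5 (send(from=A, to=C, msg='err')): A:[tick] B:[] C:[data,err]
After 6 (process(A)): A:[] B:[] C:[data,err]
After 7 (process(B)): A:[] B:[] C:[data,err]
After 8 (send(from=C, to=B, msg='stop')): A:[] B:[stop] C:[data,err]
After 9 (process(C)): A:[] B:[stop] C:[err]
After 10 (send(from=A, to=B, msg='ack')): A:[] B:[stop,ack] C:[err]

Answer: stop,ack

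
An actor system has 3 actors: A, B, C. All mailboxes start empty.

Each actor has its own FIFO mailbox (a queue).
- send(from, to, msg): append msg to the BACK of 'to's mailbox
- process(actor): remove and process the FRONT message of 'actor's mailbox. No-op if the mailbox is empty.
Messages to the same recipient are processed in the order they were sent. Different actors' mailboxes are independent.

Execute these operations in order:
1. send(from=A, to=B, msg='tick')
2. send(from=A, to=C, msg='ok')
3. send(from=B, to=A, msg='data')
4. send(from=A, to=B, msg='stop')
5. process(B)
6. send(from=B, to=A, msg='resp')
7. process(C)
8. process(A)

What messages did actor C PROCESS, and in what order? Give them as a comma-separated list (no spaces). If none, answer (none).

Answer: ok

Derivation:
After 1 (send(from=A, to=B, msg='tick')): A:[] B:[tick] C:[]
After 2 (send(from=A, to=C, msg='ok')): A:[] B:[tick] C:[ok]
After 3 (send(from=B, to=A, msg='data')): A:[data] B:[tick] C:[ok]
After 4 (send(from=A, to=B, msg='stop')): A:[data] B:[tick,stop] C:[ok]
After 5 (process(B)): A:[data] B:[stop] C:[ok]
After 6 (send(from=B, to=A, msg='resp')): A:[data,resp] B:[stop] C:[ok]
After 7 (process(C)): A:[data,resp] B:[stop] C:[]
After 8 (process(A)): A:[resp] B:[stop] C:[]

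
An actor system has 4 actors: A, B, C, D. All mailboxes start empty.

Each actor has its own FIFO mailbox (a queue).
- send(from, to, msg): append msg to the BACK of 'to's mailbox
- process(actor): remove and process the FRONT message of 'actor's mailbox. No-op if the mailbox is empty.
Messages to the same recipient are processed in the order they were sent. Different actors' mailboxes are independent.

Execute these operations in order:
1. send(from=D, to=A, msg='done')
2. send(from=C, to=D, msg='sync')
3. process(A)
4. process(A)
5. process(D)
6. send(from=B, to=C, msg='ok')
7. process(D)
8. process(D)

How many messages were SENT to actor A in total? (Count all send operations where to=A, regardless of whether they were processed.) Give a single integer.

Answer: 1

Derivation:
After 1 (send(from=D, to=A, msg='done')): A:[done] B:[] C:[] D:[]
After 2 (send(from=C, to=D, msg='sync')): A:[done] B:[] C:[] D:[sync]
After 3 (process(A)): A:[] B:[] C:[] D:[sync]
After 4 (process(A)): A:[] B:[] C:[] D:[sync]
After 5 (process(D)): A:[] B:[] C:[] D:[]
After 6 (send(from=B, to=C, msg='ok')): A:[] B:[] C:[ok] D:[]
After 7 (process(D)): A:[] B:[] C:[ok] D:[]
After 8 (process(D)): A:[] B:[] C:[ok] D:[]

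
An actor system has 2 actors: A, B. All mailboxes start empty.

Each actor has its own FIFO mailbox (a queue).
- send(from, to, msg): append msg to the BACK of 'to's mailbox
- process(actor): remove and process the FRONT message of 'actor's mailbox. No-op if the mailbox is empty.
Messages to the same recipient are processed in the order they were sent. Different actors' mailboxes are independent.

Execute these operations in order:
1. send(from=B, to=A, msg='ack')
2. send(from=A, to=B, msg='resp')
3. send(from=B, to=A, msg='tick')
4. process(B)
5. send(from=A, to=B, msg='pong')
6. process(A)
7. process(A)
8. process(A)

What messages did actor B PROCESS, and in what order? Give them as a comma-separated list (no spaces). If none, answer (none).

After 1 (send(from=B, to=A, msg='ack')): A:[ack] B:[]
After 2 (send(from=A, to=B, msg='resp')): A:[ack] B:[resp]
After 3 (send(from=B, to=A, msg='tick')): A:[ack,tick] B:[resp]
After 4 (process(B)): A:[ack,tick] B:[]
After 5 (send(from=A, to=B, msg='pong')): A:[ack,tick] B:[pong]
After 6 (process(A)): A:[tick] B:[pong]
After 7 (process(A)): A:[] B:[pong]
After 8 (process(A)): A:[] B:[pong]

Answer: resp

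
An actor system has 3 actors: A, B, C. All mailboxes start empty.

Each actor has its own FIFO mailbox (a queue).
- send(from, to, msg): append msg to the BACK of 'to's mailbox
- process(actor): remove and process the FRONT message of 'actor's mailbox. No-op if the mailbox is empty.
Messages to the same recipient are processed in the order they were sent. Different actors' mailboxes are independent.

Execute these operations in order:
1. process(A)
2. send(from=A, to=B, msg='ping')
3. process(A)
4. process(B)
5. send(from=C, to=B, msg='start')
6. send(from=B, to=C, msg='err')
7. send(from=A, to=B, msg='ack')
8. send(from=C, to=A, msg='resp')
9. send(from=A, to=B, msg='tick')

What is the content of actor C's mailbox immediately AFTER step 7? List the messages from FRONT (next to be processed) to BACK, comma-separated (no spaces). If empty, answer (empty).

After 1 (process(A)): A:[] B:[] C:[]
After 2 (send(from=A, to=B, msg='ping')): A:[] B:[ping] C:[]
After 3 (process(A)): A:[] B:[ping] C:[]
After 4 (process(B)): A:[] B:[] C:[]
After 5 (send(from=C, to=B, msg='start')): A:[] B:[start] C:[]
After 6 (send(from=B, to=C, msg='err')): A:[] B:[start] C:[err]
After 7 (send(from=A, to=B, msg='ack')): A:[] B:[start,ack] C:[err]

err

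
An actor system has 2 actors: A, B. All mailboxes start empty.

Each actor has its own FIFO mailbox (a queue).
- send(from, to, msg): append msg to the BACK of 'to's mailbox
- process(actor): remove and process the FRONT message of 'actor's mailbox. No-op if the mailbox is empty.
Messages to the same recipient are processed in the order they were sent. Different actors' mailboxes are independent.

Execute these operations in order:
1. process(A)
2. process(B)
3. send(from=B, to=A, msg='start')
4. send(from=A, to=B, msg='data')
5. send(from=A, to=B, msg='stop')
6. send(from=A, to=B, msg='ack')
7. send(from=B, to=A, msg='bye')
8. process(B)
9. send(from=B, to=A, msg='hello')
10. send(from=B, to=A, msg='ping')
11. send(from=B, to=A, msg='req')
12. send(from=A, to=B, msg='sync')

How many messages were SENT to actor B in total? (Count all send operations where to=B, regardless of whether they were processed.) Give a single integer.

After 1 (process(A)): A:[] B:[]
After 2 (process(B)): A:[] B:[]
After 3 (send(from=B, to=A, msg='start')): A:[start] B:[]
After 4 (send(from=A, to=B, msg='data')): A:[start] B:[data]
After 5 (send(from=A, to=B, msg='stop')): A:[start] B:[data,stop]
After 6 (send(from=A, to=B, msg='ack')): A:[start] B:[data,stop,ack]
After 7 (send(from=B, to=A, msg='bye')): A:[start,bye] B:[data,stop,ack]
After 8 (process(B)): A:[start,bye] B:[stop,ack]
After 9 (send(from=B, to=A, msg='hello')): A:[start,bye,hello] B:[stop,ack]
After 10 (send(from=B, to=A, msg='ping')): A:[start,bye,hello,ping] B:[stop,ack]
After 11 (send(from=B, to=A, msg='req')): A:[start,bye,hello,ping,req] B:[stop,ack]
After 12 (send(from=A, to=B, msg='sync')): A:[start,bye,hello,ping,req] B:[stop,ack,sync]

Answer: 4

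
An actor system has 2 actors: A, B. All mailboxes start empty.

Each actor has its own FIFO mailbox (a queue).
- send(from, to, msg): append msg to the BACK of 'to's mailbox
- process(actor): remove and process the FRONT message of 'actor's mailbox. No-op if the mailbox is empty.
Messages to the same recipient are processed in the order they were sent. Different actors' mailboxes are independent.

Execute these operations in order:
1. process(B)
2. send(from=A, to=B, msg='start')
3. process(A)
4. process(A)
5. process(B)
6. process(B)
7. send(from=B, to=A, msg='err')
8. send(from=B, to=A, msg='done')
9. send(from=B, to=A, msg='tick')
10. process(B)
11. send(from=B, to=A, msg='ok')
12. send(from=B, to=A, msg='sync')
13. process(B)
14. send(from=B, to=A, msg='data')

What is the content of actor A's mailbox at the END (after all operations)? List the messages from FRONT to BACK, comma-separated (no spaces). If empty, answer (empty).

Answer: err,done,tick,ok,sync,data

Derivation:
After 1 (process(B)): A:[] B:[]
After 2 (send(from=A, to=B, msg='start')): A:[] B:[start]
After 3 (process(A)): A:[] B:[start]
After 4 (process(A)): A:[] B:[start]
After 5 (process(B)): A:[] B:[]
After 6 (process(B)): A:[] B:[]
After 7 (send(from=B, to=A, msg='err')): A:[err] B:[]
After 8 (send(from=B, to=A, msg='done')): A:[err,done] B:[]
After 9 (send(from=B, to=A, msg='tick')): A:[err,done,tick] B:[]
After 10 (process(B)): A:[err,done,tick] B:[]
After 11 (send(from=B, to=A, msg='ok')): A:[err,done,tick,ok] B:[]
After 12 (send(from=B, to=A, msg='sync')): A:[err,done,tick,ok,sync] B:[]
After 13 (process(B)): A:[err,done,tick,ok,sync] B:[]
After 14 (send(from=B, to=A, msg='data')): A:[err,done,tick,ok,sync,data] B:[]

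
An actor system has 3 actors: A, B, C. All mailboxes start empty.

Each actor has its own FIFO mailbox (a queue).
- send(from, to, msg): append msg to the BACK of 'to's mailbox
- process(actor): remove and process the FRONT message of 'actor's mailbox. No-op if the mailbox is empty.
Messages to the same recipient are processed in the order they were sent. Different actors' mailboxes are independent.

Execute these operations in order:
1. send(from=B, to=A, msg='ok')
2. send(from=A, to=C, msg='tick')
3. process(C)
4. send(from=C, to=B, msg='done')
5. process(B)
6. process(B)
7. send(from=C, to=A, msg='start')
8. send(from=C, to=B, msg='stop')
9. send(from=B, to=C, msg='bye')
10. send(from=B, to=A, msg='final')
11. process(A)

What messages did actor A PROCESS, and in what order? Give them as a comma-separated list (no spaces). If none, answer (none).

After 1 (send(from=B, to=A, msg='ok')): A:[ok] B:[] C:[]
After 2 (send(from=A, to=C, msg='tick')): A:[ok] B:[] C:[tick]
After 3 (process(C)): A:[ok] B:[] C:[]
After 4 (send(from=C, to=B, msg='done')): A:[ok] B:[done] C:[]
After 5 (process(B)): A:[ok] B:[] C:[]
After 6 (process(B)): A:[ok] B:[] C:[]
After 7 (send(from=C, to=A, msg='start')): A:[ok,start] B:[] C:[]
After 8 (send(from=C, to=B, msg='stop')): A:[ok,start] B:[stop] C:[]
After 9 (send(from=B, to=C, msg='bye')): A:[ok,start] B:[stop] C:[bye]
After 10 (send(from=B, to=A, msg='final')): A:[ok,start,final] B:[stop] C:[bye]
After 11 (process(A)): A:[start,final] B:[stop] C:[bye]

Answer: ok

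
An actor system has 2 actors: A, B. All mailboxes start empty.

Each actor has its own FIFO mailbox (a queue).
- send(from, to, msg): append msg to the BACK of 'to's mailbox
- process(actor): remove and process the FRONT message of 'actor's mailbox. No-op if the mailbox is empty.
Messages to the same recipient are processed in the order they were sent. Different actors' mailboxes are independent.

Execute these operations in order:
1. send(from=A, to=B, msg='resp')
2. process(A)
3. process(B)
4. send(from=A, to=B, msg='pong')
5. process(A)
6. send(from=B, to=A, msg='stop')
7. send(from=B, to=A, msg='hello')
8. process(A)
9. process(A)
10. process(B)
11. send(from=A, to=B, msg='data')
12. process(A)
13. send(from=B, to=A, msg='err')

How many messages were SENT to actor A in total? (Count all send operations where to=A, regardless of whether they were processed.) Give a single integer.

After 1 (send(from=A, to=B, msg='resp')): A:[] B:[resp]
After 2 (process(A)): A:[] B:[resp]
After 3 (process(B)): A:[] B:[]
After 4 (send(from=A, to=B, msg='pong')): A:[] B:[pong]
After 5 (process(A)): A:[] B:[pong]
After 6 (send(from=B, to=A, msg='stop')): A:[stop] B:[pong]
After 7 (send(from=B, to=A, msg='hello')): A:[stop,hello] B:[pong]
After 8 (process(A)): A:[hello] B:[pong]
After 9 (process(A)): A:[] B:[pong]
After 10 (process(B)): A:[] B:[]
After 11 (send(from=A, to=B, msg='data')): A:[] B:[data]
After 12 (process(A)): A:[] B:[data]
After 13 (send(from=B, to=A, msg='err')): A:[err] B:[data]

Answer: 3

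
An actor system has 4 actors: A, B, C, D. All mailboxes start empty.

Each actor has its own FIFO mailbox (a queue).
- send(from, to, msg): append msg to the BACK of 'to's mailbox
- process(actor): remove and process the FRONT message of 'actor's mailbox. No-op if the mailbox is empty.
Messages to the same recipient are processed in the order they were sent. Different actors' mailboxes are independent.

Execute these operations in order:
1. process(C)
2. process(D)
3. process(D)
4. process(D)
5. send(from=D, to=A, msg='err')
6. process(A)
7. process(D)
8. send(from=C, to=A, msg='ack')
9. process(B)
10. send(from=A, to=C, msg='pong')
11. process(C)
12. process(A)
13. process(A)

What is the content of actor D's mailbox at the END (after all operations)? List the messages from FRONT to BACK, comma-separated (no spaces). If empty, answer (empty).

Answer: (empty)

Derivation:
After 1 (process(C)): A:[] B:[] C:[] D:[]
After 2 (process(D)): A:[] B:[] C:[] D:[]
After 3 (process(D)): A:[] B:[] C:[] D:[]
After 4 (process(D)): A:[] B:[] C:[] D:[]
After 5 (send(from=D, to=A, msg='err')): A:[err] B:[] C:[] D:[]
After 6 (process(A)): A:[] B:[] C:[] D:[]
After 7 (process(D)): A:[] B:[] C:[] D:[]
After 8 (send(from=C, to=A, msg='ack')): A:[ack] B:[] C:[] D:[]
After 9 (process(B)): A:[ack] B:[] C:[] D:[]
After 10 (send(from=A, to=C, msg='pong')): A:[ack] B:[] C:[pong] D:[]
After 11 (process(C)): A:[ack] B:[] C:[] D:[]
After 12 (process(A)): A:[] B:[] C:[] D:[]
After 13 (process(A)): A:[] B:[] C:[] D:[]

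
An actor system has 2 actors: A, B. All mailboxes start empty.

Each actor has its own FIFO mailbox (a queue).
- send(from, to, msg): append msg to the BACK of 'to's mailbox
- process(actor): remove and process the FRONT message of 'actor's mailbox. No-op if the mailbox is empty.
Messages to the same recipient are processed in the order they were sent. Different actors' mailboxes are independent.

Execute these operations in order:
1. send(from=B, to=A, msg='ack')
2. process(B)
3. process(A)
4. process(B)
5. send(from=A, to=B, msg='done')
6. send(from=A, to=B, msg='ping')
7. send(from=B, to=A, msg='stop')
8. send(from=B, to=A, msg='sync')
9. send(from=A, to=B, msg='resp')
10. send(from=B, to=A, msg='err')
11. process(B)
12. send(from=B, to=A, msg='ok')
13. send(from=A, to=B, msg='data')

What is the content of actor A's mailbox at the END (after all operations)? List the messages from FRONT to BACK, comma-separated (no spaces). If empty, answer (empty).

After 1 (send(from=B, to=A, msg='ack')): A:[ack] B:[]
After 2 (process(B)): A:[ack] B:[]
After 3 (process(A)): A:[] B:[]
After 4 (process(B)): A:[] B:[]
After 5 (send(from=A, to=B, msg='done')): A:[] B:[done]
After 6 (send(from=A, to=B, msg='ping')): A:[] B:[done,ping]
After 7 (send(from=B, to=A, msg='stop')): A:[stop] B:[done,ping]
After 8 (send(from=B, to=A, msg='sync')): A:[stop,sync] B:[done,ping]
After 9 (send(from=A, to=B, msg='resp')): A:[stop,sync] B:[done,ping,resp]
After 10 (send(from=B, to=A, msg='err')): A:[stop,sync,err] B:[done,ping,resp]
After 11 (process(B)): A:[stop,sync,err] B:[ping,resp]
After 12 (send(from=B, to=A, msg='ok')): A:[stop,sync,err,ok] B:[ping,resp]
After 13 (send(from=A, to=B, msg='data')): A:[stop,sync,err,ok] B:[ping,resp,data]

Answer: stop,sync,err,ok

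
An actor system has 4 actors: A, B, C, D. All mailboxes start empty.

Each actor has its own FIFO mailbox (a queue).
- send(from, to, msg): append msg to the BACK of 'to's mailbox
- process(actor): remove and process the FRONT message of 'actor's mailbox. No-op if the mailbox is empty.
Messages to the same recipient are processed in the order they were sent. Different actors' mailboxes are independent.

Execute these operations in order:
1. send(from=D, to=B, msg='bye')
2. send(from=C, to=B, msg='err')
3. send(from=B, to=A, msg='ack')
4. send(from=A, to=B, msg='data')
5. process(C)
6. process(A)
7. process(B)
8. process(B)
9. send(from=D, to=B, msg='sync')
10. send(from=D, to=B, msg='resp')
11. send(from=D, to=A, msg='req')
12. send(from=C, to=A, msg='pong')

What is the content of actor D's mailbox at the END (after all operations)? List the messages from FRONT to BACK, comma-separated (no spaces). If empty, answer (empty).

Answer: (empty)

Derivation:
After 1 (send(from=D, to=B, msg='bye')): A:[] B:[bye] C:[] D:[]
After 2 (send(from=C, to=B, msg='err')): A:[] B:[bye,err] C:[] D:[]
After 3 (send(from=B, to=A, msg='ack')): A:[ack] B:[bye,err] C:[] D:[]
After 4 (send(from=A, to=B, msg='data')): A:[ack] B:[bye,err,data] C:[] D:[]
After 5 (process(C)): A:[ack] B:[bye,err,data] C:[] D:[]
After 6 (process(A)): A:[] B:[bye,err,data] C:[] D:[]
After 7 (process(B)): A:[] B:[err,data] C:[] D:[]
After 8 (process(B)): A:[] B:[data] C:[] D:[]
After 9 (send(from=D, to=B, msg='sync')): A:[] B:[data,sync] C:[] D:[]
After 10 (send(from=D, to=B, msg='resp')): A:[] B:[data,sync,resp] C:[] D:[]
After 11 (send(from=D, to=A, msg='req')): A:[req] B:[data,sync,resp] C:[] D:[]
After 12 (send(from=C, to=A, msg='pong')): A:[req,pong] B:[data,sync,resp] C:[] D:[]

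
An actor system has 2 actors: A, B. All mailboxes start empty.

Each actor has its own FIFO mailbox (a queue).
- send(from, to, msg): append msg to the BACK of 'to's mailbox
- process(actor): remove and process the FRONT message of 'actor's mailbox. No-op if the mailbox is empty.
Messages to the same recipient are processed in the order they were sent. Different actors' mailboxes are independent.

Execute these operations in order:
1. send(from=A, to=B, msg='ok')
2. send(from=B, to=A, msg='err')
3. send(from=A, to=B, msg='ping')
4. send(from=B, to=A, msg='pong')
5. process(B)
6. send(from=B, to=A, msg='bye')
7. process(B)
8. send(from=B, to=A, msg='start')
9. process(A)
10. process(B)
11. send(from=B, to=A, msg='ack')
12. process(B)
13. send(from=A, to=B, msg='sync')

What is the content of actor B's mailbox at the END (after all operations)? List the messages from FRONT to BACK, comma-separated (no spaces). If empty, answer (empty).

Answer: sync

Derivation:
After 1 (send(from=A, to=B, msg='ok')): A:[] B:[ok]
After 2 (send(from=B, to=A, msg='err')): A:[err] B:[ok]
After 3 (send(from=A, to=B, msg='ping')): A:[err] B:[ok,ping]
After 4 (send(from=B, to=A, msg='pong')): A:[err,pong] B:[ok,ping]
After 5 (process(B)): A:[err,pong] B:[ping]
After 6 (send(from=B, to=A, msg='bye')): A:[err,pong,bye] B:[ping]
After 7 (process(B)): A:[err,pong,bye] B:[]
After 8 (send(from=B, to=A, msg='start')): A:[err,pong,bye,start] B:[]
After 9 (process(A)): A:[pong,bye,start] B:[]
After 10 (process(B)): A:[pong,bye,start] B:[]
After 11 (send(from=B, to=A, msg='ack')): A:[pong,bye,start,ack] B:[]
After 12 (process(B)): A:[pong,bye,start,ack] B:[]
After 13 (send(from=A, to=B, msg='sync')): A:[pong,bye,start,ack] B:[sync]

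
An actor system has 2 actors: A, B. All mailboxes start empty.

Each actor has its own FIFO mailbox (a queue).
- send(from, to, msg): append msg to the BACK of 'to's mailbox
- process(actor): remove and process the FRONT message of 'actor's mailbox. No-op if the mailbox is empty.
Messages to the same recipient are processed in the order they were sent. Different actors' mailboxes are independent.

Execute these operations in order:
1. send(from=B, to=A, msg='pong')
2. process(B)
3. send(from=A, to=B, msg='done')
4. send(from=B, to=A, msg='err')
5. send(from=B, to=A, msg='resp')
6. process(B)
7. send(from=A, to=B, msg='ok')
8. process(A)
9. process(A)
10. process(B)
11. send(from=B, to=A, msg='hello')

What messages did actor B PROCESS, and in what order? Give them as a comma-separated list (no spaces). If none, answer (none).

Answer: done,ok

Derivation:
After 1 (send(from=B, to=A, msg='pong')): A:[pong] B:[]
After 2 (process(B)): A:[pong] B:[]
After 3 (send(from=A, to=B, msg='done')): A:[pong] B:[done]
After 4 (send(from=B, to=A, msg='err')): A:[pong,err] B:[done]
After 5 (send(from=B, to=A, msg='resp')): A:[pong,err,resp] B:[done]
After 6 (process(B)): A:[pong,err,resp] B:[]
After 7 (send(from=A, to=B, msg='ok')): A:[pong,err,resp] B:[ok]
After 8 (process(A)): A:[err,resp] B:[ok]
After 9 (process(A)): A:[resp] B:[ok]
After 10 (process(B)): A:[resp] B:[]
After 11 (send(from=B, to=A, msg='hello')): A:[resp,hello] B:[]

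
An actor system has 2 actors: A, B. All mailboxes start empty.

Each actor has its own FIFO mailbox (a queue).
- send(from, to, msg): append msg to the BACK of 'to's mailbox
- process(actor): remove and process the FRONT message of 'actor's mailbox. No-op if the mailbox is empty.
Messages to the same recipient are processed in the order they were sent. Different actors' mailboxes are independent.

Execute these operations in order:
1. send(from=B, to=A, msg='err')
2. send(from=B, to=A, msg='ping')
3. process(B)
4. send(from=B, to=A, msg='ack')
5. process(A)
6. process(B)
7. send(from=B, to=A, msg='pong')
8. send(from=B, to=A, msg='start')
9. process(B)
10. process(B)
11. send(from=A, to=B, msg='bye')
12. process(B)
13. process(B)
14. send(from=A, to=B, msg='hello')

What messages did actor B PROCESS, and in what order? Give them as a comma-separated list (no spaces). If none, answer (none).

After 1 (send(from=B, to=A, msg='err')): A:[err] B:[]
After 2 (send(from=B, to=A, msg='ping')): A:[err,ping] B:[]
After 3 (process(B)): A:[err,ping] B:[]
After 4 (send(from=B, to=A, msg='ack')): A:[err,ping,ack] B:[]
After 5 (process(A)): A:[ping,ack] B:[]
After 6 (process(B)): A:[ping,ack] B:[]
After 7 (send(from=B, to=A, msg='pong')): A:[ping,ack,pong] B:[]
After 8 (send(from=B, to=A, msg='start')): A:[ping,ack,pong,start] B:[]
After 9 (process(B)): A:[ping,ack,pong,start] B:[]
After 10 (process(B)): A:[ping,ack,pong,start] B:[]
After 11 (send(from=A, to=B, msg='bye')): A:[ping,ack,pong,start] B:[bye]
After 12 (process(B)): A:[ping,ack,pong,start] B:[]
After 13 (process(B)): A:[ping,ack,pong,start] B:[]
After 14 (send(from=A, to=B, msg='hello')): A:[ping,ack,pong,start] B:[hello]

Answer: bye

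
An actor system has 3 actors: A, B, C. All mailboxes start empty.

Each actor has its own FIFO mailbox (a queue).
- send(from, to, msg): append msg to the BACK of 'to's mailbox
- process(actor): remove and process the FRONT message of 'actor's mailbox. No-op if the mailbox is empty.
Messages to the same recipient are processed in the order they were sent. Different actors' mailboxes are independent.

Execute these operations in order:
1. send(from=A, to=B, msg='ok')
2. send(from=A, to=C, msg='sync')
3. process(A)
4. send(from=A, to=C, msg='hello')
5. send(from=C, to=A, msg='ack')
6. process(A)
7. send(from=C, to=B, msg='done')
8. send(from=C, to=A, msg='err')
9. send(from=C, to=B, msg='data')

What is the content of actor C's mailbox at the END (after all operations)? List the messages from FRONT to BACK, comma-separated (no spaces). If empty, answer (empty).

After 1 (send(from=A, to=B, msg='ok')): A:[] B:[ok] C:[]
After 2 (send(from=A, to=C, msg='sync')): A:[] B:[ok] C:[sync]
After 3 (process(A)): A:[] B:[ok] C:[sync]
After 4 (send(from=A, to=C, msg='hello')): A:[] B:[ok] C:[sync,hello]
After 5 (send(from=C, to=A, msg='ack')): A:[ack] B:[ok] C:[sync,hello]
After 6 (process(A)): A:[] B:[ok] C:[sync,hello]
After 7 (send(from=C, to=B, msg='done')): A:[] B:[ok,done] C:[sync,hello]
After 8 (send(from=C, to=A, msg='err')): A:[err] B:[ok,done] C:[sync,hello]
After 9 (send(from=C, to=B, msg='data')): A:[err] B:[ok,done,data] C:[sync,hello]

Answer: sync,hello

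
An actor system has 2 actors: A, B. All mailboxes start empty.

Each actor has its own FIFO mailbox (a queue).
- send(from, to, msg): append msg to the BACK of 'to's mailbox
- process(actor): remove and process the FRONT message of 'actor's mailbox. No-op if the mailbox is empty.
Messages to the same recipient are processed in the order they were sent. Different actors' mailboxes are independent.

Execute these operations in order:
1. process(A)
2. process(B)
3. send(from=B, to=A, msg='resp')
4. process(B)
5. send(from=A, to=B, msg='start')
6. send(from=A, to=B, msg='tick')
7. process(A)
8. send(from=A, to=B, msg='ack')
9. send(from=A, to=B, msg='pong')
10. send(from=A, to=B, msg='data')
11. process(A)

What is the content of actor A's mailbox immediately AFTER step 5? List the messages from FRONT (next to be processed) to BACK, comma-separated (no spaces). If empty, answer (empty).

After 1 (process(A)): A:[] B:[]
After 2 (process(B)): A:[] B:[]
After 3 (send(from=B, to=A, msg='resp')): A:[resp] B:[]
After 4 (process(B)): A:[resp] B:[]
After 5 (send(from=A, to=B, msg='start')): A:[resp] B:[start]

resp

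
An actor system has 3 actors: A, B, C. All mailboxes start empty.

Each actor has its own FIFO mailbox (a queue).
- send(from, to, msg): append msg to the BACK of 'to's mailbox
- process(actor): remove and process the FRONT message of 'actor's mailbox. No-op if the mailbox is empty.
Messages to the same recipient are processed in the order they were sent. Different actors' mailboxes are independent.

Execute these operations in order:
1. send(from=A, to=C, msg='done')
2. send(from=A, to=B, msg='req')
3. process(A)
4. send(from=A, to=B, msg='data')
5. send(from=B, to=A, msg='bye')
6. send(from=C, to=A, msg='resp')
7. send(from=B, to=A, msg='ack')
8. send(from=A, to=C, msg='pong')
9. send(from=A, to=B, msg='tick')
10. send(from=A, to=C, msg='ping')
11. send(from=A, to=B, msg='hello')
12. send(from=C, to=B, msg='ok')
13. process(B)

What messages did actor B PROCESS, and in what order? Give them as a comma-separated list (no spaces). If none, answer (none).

After 1 (send(from=A, to=C, msg='done')): A:[] B:[] C:[done]
After 2 (send(from=A, to=B, msg='req')): A:[] B:[req] C:[done]
After 3 (process(A)): A:[] B:[req] C:[done]
After 4 (send(from=A, to=B, msg='data')): A:[] B:[req,data] C:[done]
After 5 (send(from=B, to=A, msg='bye')): A:[bye] B:[req,data] C:[done]
After 6 (send(from=C, to=A, msg='resp')): A:[bye,resp] B:[req,data] C:[done]
After 7 (send(from=B, to=A, msg='ack')): A:[bye,resp,ack] B:[req,data] C:[done]
After 8 (send(from=A, to=C, msg='pong')): A:[bye,resp,ack] B:[req,data] C:[done,pong]
After 9 (send(from=A, to=B, msg='tick')): A:[bye,resp,ack] B:[req,data,tick] C:[done,pong]
After 10 (send(from=A, to=C, msg='ping')): A:[bye,resp,ack] B:[req,data,tick] C:[done,pong,ping]
After 11 (send(from=A, to=B, msg='hello')): A:[bye,resp,ack] B:[req,data,tick,hello] C:[done,pong,ping]
After 12 (send(from=C, to=B, msg='ok')): A:[bye,resp,ack] B:[req,data,tick,hello,ok] C:[done,pong,ping]
After 13 (process(B)): A:[bye,resp,ack] B:[data,tick,hello,ok] C:[done,pong,ping]

Answer: req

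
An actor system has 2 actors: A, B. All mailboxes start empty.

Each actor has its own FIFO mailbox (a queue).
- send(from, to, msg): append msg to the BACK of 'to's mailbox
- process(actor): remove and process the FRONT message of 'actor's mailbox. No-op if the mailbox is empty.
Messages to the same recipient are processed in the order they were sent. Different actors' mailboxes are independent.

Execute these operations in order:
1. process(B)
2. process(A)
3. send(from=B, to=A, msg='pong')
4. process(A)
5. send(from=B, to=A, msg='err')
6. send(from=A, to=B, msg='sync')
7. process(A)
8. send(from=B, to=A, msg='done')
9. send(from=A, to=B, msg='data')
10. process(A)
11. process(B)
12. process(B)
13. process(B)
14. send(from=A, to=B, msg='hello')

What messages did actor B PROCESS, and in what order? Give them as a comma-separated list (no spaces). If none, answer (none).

Answer: sync,data

Derivation:
After 1 (process(B)): A:[] B:[]
After 2 (process(A)): A:[] B:[]
After 3 (send(from=B, to=A, msg='pong')): A:[pong] B:[]
After 4 (process(A)): A:[] B:[]
After 5 (send(from=B, to=A, msg='err')): A:[err] B:[]
After 6 (send(from=A, to=B, msg='sync')): A:[err] B:[sync]
After 7 (process(A)): A:[] B:[sync]
After 8 (send(from=B, to=A, msg='done')): A:[done] B:[sync]
After 9 (send(from=A, to=B, msg='data')): A:[done] B:[sync,data]
After 10 (process(A)): A:[] B:[sync,data]
After 11 (process(B)): A:[] B:[data]
After 12 (process(B)): A:[] B:[]
After 13 (process(B)): A:[] B:[]
After 14 (send(from=A, to=B, msg='hello')): A:[] B:[hello]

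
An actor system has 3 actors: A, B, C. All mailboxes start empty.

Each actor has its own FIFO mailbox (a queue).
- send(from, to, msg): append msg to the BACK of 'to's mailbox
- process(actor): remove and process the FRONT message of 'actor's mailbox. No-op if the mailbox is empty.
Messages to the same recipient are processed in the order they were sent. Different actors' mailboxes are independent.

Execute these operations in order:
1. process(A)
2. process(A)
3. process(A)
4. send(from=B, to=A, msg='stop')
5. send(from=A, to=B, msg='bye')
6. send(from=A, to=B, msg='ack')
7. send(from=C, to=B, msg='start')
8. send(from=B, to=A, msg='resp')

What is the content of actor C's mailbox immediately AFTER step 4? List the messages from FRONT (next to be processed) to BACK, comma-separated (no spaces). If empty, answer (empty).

After 1 (process(A)): A:[] B:[] C:[]
After 2 (process(A)): A:[] B:[] C:[]
After 3 (process(A)): A:[] B:[] C:[]
After 4 (send(from=B, to=A, msg='stop')): A:[stop] B:[] C:[]

(empty)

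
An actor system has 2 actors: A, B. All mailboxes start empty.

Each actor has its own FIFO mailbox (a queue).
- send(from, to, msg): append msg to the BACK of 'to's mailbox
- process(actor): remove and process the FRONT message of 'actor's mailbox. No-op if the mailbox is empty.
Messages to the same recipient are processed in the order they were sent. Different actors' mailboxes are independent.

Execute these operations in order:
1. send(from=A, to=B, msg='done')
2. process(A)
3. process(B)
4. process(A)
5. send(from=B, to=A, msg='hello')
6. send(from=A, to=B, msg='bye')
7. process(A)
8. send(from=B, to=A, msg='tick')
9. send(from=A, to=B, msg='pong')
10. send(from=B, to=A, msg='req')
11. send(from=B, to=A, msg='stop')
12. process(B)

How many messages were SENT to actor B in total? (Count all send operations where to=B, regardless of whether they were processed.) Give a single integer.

After 1 (send(from=A, to=B, msg='done')): A:[] B:[done]
After 2 (process(A)): A:[] B:[done]
After 3 (process(B)): A:[] B:[]
After 4 (process(A)): A:[] B:[]
After 5 (send(from=B, to=A, msg='hello')): A:[hello] B:[]
After 6 (send(from=A, to=B, msg='bye')): A:[hello] B:[bye]
After 7 (process(A)): A:[] B:[bye]
After 8 (send(from=B, to=A, msg='tick')): A:[tick] B:[bye]
After 9 (send(from=A, to=B, msg='pong')): A:[tick] B:[bye,pong]
After 10 (send(from=B, to=A, msg='req')): A:[tick,req] B:[bye,pong]
After 11 (send(from=B, to=A, msg='stop')): A:[tick,req,stop] B:[bye,pong]
After 12 (process(B)): A:[tick,req,stop] B:[pong]

Answer: 3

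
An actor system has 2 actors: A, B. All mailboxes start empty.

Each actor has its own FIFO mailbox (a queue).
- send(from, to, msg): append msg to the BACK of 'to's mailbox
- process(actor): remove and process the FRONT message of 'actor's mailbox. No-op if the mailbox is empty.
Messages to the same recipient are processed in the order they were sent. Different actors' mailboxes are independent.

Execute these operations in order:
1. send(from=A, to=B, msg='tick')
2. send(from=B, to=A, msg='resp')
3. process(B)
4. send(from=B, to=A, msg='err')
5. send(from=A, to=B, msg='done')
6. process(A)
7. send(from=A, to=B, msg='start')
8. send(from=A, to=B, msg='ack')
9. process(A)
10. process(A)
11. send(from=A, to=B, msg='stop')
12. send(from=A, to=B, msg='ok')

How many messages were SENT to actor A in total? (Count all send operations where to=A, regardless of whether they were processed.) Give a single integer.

Answer: 2

Derivation:
After 1 (send(from=A, to=B, msg='tick')): A:[] B:[tick]
After 2 (send(from=B, to=A, msg='resp')): A:[resp] B:[tick]
After 3 (process(B)): A:[resp] B:[]
After 4 (send(from=B, to=A, msg='err')): A:[resp,err] B:[]
After 5 (send(from=A, to=B, msg='done')): A:[resp,err] B:[done]
After 6 (process(A)): A:[err] B:[done]
After 7 (send(from=A, to=B, msg='start')): A:[err] B:[done,start]
After 8 (send(from=A, to=B, msg='ack')): A:[err] B:[done,start,ack]
After 9 (process(A)): A:[] B:[done,start,ack]
After 10 (process(A)): A:[] B:[done,start,ack]
After 11 (send(from=A, to=B, msg='stop')): A:[] B:[done,start,ack,stop]
After 12 (send(from=A, to=B, msg='ok')): A:[] B:[done,start,ack,stop,ok]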